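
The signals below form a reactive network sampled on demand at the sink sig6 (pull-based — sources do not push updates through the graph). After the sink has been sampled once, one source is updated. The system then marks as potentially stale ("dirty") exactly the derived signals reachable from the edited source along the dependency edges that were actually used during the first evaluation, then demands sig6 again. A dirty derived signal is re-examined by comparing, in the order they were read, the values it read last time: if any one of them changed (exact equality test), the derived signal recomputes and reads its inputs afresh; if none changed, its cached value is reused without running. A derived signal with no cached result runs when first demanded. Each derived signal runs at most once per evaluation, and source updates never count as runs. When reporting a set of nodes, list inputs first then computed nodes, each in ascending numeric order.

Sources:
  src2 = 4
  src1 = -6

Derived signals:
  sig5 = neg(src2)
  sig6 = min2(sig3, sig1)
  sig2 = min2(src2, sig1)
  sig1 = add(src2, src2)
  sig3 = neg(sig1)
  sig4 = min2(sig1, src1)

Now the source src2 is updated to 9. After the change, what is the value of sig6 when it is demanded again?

Initial pass — values computed on the first demand:
  sig1 = add(4, 4) = 8
  sig3 = neg(8) = -8
  sig6 = min2(-8, 8) = -8

Second demand — change propagation:
  sig1: re-runs because src2 4->9; src2 4->9; new result 18.
  sig3: re-runs because sig1 8->18; new result -18.
  sig6: re-runs because sig3 -8->-18; sig1 8->18; new result -18.

sig6 now evaluates to -18.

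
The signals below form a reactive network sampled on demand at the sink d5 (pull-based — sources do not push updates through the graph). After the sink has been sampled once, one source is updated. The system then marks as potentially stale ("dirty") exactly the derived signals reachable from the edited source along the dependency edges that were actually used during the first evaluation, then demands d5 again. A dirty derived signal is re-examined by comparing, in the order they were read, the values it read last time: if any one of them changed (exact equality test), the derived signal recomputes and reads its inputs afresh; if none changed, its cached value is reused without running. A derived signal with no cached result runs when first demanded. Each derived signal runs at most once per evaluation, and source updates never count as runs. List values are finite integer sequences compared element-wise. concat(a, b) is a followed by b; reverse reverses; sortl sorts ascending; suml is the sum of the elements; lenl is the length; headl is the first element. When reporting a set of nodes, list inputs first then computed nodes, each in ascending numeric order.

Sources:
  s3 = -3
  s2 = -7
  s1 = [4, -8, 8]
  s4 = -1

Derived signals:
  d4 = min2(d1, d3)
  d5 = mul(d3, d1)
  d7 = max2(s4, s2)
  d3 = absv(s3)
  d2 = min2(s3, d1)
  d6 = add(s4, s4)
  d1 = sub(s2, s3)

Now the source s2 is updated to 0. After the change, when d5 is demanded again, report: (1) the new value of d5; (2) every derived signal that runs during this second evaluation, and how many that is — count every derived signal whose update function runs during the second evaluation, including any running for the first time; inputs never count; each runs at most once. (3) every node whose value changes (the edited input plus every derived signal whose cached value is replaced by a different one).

Initial pass — values computed on the first demand:
  d1 = sub(-7, -3) = -4
  d3 = absv(-3) = 3
  d5 = mul(3, -4) = -12

Second demand — change propagation:
  d1: re-runs because s2 -7->0; new result 3.
  d5: re-runs because d1 -4->3; new result 9.

d5 now evaluates to 9.
Run set: d1, d5 (2 run).
Changed values: s2, d1, d5.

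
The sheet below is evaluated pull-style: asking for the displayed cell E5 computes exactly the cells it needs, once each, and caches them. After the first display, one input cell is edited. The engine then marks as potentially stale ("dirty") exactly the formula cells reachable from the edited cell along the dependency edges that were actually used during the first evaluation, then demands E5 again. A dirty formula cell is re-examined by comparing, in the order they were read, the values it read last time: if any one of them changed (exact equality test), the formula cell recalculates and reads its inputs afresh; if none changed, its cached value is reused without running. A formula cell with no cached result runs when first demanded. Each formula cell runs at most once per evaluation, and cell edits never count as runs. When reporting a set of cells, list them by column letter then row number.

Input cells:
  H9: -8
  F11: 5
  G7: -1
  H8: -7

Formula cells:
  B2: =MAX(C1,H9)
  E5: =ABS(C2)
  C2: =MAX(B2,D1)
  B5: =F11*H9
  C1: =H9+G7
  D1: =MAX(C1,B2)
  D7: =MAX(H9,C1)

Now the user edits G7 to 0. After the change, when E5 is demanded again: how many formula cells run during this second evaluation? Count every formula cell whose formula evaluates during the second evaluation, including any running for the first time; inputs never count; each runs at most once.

First demand of the output computes:
  C1 = -8 + -1 = -9
  B2 = MAX(-9, -8) = -8
  D1 = MAX(-9, -8) = -8
  C2 = MAX(-8, -8) = -8
  E5 = ABS(-8) = 8

After the edit, cleaning proceeds:
  C1: a read changed (G7 -1->0) — executes, giving -8.
  B2: a read changed (C1 -9->-8) — executes, giving -8 — identical to its old value.
  D1: a read changed (C1 -9->-8) — executes, giving -8 — identical to its old value.
  C2: dirty, but its reads are unchanged (B2 unchanged, D1 unchanged); cached -8 stands.
  E5: dirty, but its reads are unchanged (C2 unchanged); cached 8 stands.

Note where the cutoff bites: C2 is checked, finds nothing changed, and keeps its cache.

3 formula cells run: B2, C1, D1.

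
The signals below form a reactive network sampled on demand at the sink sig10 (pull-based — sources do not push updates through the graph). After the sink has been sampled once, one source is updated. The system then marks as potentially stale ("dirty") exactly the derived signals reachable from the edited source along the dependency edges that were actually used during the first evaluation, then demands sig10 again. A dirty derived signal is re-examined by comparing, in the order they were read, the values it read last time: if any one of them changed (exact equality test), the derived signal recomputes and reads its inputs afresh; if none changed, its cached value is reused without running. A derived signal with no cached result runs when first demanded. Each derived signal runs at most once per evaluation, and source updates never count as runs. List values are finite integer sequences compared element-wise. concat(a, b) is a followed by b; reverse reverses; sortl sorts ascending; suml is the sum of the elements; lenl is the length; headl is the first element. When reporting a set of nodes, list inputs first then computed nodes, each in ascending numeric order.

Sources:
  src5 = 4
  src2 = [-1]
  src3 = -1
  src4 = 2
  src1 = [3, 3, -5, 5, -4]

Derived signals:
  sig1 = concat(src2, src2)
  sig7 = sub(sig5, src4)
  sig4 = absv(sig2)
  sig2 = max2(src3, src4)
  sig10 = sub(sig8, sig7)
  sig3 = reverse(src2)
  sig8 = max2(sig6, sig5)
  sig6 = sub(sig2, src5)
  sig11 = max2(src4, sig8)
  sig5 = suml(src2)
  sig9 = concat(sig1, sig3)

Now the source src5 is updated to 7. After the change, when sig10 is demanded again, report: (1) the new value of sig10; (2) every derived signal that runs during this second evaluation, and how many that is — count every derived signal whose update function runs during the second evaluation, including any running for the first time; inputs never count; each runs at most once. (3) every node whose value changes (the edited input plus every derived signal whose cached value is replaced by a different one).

Initial pass — values computed on the first demand:
  sig2 = max2(-1, 2) = 2
  sig5 = suml([-1]) = -1
  sig6 = sub(2, 4) = -2
  sig7 = sub(-1, 2) = -3
  sig8 = max2(-2, -1) = -1
  sig10 = sub(-1, -3) = 2

Second demand — change propagation:
  sig6: re-runs because src5 4->7; new result -5.
  sig8: re-runs because sig6 -2->-5; new result -1 (unchanged).
  sig10: re-examined; everything it read last time is the same (sig8 unchanged, sig7 unchanged) — cache 2 kept, no run.

The important point: sig8 recomputes to an identical value, and the output ends up unchanged.

sig10 now evaluates to 2.
Run set: sig6, sig8 (2 run).
Changed values: src5, sig6.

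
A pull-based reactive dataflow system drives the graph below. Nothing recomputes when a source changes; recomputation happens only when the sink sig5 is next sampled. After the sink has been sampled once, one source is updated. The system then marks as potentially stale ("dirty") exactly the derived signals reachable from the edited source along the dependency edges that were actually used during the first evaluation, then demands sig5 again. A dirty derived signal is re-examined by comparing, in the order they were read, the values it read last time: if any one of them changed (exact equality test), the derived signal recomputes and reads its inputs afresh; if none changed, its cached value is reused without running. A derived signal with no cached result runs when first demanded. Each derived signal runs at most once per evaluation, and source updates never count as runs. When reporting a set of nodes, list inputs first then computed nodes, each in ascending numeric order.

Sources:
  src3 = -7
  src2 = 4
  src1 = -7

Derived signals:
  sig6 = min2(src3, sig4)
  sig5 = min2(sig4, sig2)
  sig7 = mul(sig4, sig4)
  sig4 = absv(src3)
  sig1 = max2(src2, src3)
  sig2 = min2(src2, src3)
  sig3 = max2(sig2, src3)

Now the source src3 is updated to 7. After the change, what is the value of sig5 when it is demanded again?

First evaluation (everything demanded from the output):
  sig2 = min2(4, -7) = -7
  sig4 = absv(-7) = 7
  sig5 = min2(7, -7) = -7

Propagation after the edit:
  sig2: runs — src3 -7->7; result 4.
  sig4: runs — src3 -7->7; result 7 (same value as before).
  sig5: runs — sig2 -7->4; result 4.

New value of sig5: 4.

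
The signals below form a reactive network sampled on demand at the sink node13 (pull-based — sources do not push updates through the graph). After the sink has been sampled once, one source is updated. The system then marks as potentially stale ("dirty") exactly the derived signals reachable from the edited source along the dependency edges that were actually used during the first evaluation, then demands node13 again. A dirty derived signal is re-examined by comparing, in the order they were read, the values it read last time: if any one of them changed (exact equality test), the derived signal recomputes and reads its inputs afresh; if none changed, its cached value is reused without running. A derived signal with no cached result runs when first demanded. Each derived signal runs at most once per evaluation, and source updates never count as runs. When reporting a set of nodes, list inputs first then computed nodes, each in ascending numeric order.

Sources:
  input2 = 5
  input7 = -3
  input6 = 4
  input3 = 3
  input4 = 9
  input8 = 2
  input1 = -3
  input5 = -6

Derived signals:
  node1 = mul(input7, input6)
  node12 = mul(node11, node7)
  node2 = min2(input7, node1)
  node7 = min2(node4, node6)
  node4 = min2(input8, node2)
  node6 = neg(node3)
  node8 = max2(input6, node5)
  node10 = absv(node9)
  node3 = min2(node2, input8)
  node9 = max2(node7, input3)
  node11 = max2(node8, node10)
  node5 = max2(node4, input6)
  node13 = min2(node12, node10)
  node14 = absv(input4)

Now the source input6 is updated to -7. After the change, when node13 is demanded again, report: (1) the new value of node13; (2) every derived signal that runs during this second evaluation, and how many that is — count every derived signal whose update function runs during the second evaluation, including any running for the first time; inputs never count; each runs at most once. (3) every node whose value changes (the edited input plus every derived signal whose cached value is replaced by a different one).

Initial pass — values computed on the first demand:
  node1 = mul(-3, 4) = -12
  node2 = min2(-3, -12) = -12
  node3 = min2(-12, 2) = -12
  node4 = min2(2, -12) = -12
  node5 = max2(-12, 4) = 4
  node6 = neg(-12) = 12
  node7 = min2(-12, 12) = -12
  node8 = max2(4, 4) = 4
  node9 = max2(-12, 3) = 3
  node10 = absv(3) = 3
  node11 = max2(4, 3) = 4
  node12 = mul(4, -12) = -48
  node13 = min2(-48, 3) = -48

Second demand — change propagation:
  node1: re-runs because input6 4->-7; new result 21.
  node2: re-runs because node1 -12->21; new result -3.
  node3: re-runs because node2 -12->-3; new result -3.
  node4: re-runs because node2 -12->-3; new result -3.
  node5: re-runs because node4 -12->-3; input6 4->-7; new result -3.
  node6: re-runs because node3 -12->-3; new result 3.
  node7: re-runs because node4 -12->-3; node6 12->3; new result -3.
  node8: re-runs because input6 4->-7; node5 4->-3; new result -3.
  node9: re-runs because node7 -12->-3; new result 3 (unchanged).
  node10: re-examined; everything it read last time is the same (node9 unchanged) — cache 3 kept, no run.
  node11: re-runs because node8 4->-3; new result 3.
  node12: re-runs because node11 4->3; node7 -12->-3; new result -9.
  node13: re-runs because node12 -48->-9; new result -9.

The important point: at node10 every value read last time is unchanged, so the dirty flag clears without a run.

node13 now evaluates to -9.
Run set: node1, node2, node3, node4, node5, node6, node7, node8, node9, node11, node12, node13 (12 run).
Changed values: input6, node1, node2, node3, node4, node5, node6, node7, node8, node11, node12, node13.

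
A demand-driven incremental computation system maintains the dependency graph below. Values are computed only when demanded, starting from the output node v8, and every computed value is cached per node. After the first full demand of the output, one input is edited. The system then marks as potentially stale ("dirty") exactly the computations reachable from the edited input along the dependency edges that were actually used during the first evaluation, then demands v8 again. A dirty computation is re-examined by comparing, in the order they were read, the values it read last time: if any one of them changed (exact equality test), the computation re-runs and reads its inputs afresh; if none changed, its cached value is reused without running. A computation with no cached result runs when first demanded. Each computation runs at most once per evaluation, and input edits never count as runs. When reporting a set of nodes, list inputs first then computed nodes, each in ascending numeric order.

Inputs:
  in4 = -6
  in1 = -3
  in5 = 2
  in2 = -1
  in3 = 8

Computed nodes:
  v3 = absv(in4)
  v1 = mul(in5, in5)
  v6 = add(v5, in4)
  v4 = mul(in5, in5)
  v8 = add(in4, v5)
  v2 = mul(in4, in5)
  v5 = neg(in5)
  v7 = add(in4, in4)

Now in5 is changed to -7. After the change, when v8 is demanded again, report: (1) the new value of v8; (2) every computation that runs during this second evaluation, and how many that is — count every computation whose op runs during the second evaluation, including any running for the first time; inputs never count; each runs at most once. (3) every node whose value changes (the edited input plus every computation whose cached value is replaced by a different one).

New value of v8: 1.
Computations that run: v5, v8 — 2 in total.
Values that change: in5, v5, v8.

First evaluation (everything demanded from the output):
  v5 = neg(2) = -2
  v8 = add(-6, -2) = -8

Propagation after the edit:
  v5: runs — in5 2->-7; result 7.
  v8: runs — v5 -2->7; result 1.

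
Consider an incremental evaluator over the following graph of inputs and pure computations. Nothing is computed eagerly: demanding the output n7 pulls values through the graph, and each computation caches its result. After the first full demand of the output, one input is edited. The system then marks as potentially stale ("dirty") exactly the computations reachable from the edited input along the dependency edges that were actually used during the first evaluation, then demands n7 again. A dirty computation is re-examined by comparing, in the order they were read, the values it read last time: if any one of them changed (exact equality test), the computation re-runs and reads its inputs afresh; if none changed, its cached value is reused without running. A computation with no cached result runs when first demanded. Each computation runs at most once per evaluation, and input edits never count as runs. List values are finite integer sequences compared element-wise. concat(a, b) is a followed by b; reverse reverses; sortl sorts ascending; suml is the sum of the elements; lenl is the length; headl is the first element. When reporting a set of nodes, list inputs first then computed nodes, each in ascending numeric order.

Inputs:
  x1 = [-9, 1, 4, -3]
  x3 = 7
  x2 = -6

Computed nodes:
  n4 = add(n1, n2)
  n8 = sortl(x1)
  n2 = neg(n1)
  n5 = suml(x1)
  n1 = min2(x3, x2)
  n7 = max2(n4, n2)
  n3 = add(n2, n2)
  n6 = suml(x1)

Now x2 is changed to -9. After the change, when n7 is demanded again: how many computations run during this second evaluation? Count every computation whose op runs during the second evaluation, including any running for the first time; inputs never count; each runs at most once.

Run set: n1, n2, n4, n7 (4 run).

Initial pass — values computed on the first demand:
  n1 = min2(7, -6) = -6
  n2 = neg(-6) = 6
  n4 = add(-6, 6) = 0
  n7 = max2(0, 6) = 6

Second demand — change propagation:
  n1: re-runs because x2 -6->-9; new result -9.
  n2: re-runs because n1 -6->-9; new result 9.
  n4: re-runs because n1 -6->-9; n2 6->9; new result 0 (unchanged).
  n7: re-runs because n2 6->9; new result 9.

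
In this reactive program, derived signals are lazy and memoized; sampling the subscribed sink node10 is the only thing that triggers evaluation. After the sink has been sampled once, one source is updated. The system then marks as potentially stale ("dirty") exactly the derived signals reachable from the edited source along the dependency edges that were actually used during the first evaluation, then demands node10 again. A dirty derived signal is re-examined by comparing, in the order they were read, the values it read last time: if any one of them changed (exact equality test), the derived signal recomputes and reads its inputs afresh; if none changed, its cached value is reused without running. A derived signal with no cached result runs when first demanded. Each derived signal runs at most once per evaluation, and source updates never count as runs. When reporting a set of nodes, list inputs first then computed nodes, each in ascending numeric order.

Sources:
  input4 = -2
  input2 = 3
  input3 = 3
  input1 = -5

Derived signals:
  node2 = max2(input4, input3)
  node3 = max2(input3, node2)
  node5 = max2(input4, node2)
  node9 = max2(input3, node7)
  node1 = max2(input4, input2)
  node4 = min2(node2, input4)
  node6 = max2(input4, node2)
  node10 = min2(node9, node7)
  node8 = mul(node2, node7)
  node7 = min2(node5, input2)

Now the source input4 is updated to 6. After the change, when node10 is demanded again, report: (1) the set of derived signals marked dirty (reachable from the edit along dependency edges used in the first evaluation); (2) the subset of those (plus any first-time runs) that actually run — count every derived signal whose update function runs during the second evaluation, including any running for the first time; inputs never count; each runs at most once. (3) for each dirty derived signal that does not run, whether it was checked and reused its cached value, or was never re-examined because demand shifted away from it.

First demand of the output computes:
  node2 = max2(-2, 3) = 3
  node5 = max2(-2, 3) = 3
  node7 = min2(3, 3) = 3
  node9 = max2(3, 3) = 3
  node10 = min2(3, 3) = 3

After the edit, cleaning proceeds:
  node2: a read changed (input4 -2->6) — executes, giving 6.
  node5: a read changed (input4 -2->6; node2 3->6) — executes, giving 6.
  node7: a read changed (node5 3->6) — executes, giving 3 — identical to its old value.
  node9: dirty, but its reads are unchanged (input3 unchanged, node7 unchanged); cached 3 stands.
  node10: dirty, but its reads are unchanged (node9 unchanged, node7 unchanged); cached 3 stands.

Note the absorption at node7: it re-runs yet its value is the same, leaving the output's value untouched.

The edit dirties: node2, node5, node7, node9, node10.
3 derived signals run: node2, node5, node7.
Cache hits after checking: node9, node10.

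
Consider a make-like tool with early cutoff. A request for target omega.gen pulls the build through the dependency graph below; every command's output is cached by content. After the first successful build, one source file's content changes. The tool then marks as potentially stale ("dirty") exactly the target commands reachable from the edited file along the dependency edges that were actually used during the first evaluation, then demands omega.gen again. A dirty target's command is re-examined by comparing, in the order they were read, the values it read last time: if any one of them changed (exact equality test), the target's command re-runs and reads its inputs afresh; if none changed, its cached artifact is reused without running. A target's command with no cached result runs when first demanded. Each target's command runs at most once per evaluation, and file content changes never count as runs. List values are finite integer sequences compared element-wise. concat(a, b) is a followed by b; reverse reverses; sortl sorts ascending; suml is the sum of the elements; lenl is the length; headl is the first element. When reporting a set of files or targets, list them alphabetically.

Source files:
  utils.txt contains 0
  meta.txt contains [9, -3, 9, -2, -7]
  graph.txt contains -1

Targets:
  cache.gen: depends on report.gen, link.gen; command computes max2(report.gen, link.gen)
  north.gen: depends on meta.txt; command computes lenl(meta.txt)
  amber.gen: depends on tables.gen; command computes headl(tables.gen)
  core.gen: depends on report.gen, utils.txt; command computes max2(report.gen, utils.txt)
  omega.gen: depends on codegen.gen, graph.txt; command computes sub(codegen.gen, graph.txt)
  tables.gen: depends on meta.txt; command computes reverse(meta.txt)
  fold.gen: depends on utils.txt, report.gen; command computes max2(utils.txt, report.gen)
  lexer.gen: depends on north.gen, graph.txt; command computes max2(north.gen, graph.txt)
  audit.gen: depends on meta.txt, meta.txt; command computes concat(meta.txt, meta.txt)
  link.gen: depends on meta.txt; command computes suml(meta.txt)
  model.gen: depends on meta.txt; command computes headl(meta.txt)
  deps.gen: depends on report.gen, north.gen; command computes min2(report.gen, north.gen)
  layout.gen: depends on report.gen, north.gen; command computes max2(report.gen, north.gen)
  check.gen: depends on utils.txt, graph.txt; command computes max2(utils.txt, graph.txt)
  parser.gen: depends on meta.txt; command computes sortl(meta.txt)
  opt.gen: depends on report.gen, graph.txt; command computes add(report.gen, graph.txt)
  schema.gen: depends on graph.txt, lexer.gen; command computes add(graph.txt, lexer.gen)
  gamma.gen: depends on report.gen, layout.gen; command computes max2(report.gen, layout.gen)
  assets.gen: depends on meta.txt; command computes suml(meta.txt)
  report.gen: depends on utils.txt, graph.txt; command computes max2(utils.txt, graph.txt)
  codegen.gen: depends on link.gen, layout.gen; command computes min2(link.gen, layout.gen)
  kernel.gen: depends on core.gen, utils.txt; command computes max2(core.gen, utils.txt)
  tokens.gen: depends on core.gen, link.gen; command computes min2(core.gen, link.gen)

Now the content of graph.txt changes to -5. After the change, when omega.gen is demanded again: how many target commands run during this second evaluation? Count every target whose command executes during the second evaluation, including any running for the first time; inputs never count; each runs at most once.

2 target commands run: omega.gen, report.gen.
Note where the cutoff bites: layout.gen is checked, finds nothing changed, and keeps its cache.

First demand of the output computes:
  link.gen = suml([9, -3, 9, -2, -7]) = 6
  north.gen = lenl([9, -3, 9, -2, -7]) = 5
  report.gen = max2(0, -1) = 0
  layout.gen = max2(0, 5) = 5
  codegen.gen = min2(6, 5) = 5
  omega.gen = sub(5, -1) = 6

After the edit, cleaning proceeds:
  report.gen: a read changed (graph.txt -1->-5) — executes, giving 0 — identical to its old value.
  layout.gen: dirty, but its reads are unchanged (report.gen unchanged, north.gen unchanged); cached 5 stands.
  codegen.gen: dirty, but its reads are unchanged (link.gen unchanged, layout.gen unchanged); cached 5 stands.
  omega.gen: a read changed (graph.txt -1->-5) — executes, giving 10.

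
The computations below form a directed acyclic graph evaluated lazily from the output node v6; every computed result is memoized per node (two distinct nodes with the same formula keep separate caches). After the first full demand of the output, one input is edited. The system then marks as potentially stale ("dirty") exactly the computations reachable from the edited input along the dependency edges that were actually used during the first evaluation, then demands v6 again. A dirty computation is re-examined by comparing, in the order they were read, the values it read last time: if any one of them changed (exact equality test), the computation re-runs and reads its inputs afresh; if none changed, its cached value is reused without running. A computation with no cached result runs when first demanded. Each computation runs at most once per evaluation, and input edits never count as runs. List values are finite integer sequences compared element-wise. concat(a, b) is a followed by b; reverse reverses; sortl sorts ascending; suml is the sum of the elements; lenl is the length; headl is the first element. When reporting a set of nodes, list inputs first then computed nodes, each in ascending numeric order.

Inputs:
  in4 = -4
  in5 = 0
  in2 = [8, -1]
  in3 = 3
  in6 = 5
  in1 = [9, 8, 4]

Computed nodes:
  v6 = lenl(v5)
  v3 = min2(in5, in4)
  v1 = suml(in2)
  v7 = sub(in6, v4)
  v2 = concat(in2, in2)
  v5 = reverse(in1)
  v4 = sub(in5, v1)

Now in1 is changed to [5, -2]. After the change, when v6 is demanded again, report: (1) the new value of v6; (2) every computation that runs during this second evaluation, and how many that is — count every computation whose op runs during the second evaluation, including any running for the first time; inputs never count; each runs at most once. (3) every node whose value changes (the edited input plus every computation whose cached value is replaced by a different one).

Demanding v6 again yields 2.
2 computations run: v5, v6.
The nodes whose values change: in1, v5, v6.

First demand of the output computes:
  v5 = reverse([9, 8, 4]) = [4, 8, 9]
  v6 = lenl([4, 8, 9]) = 3

After the edit, cleaning proceeds:
  v5: a read changed (in1 [9, 8, 4]->[5, -2]) — executes, giving [-2, 5].
  v6: a read changed (v5 [4, 8, 9]->[-2, 5]) — executes, giving 2.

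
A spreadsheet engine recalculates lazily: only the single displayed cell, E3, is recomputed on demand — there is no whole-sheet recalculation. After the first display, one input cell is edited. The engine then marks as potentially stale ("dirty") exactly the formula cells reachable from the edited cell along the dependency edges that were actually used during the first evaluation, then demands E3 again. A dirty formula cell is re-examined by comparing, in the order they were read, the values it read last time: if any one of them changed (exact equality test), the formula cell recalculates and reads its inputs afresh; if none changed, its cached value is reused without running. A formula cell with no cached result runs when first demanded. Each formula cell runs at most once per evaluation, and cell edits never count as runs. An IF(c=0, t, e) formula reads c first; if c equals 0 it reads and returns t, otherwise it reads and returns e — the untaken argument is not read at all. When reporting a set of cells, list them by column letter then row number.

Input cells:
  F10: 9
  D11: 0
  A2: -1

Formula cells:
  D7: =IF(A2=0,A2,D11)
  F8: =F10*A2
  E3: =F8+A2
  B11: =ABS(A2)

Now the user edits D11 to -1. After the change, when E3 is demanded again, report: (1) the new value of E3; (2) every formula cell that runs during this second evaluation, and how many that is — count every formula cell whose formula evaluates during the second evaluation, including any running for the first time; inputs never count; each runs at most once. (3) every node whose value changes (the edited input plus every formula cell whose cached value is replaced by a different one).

New value of E3: -10.
Formula cells that run: none — 0 in total.
Values that change: D11.
Key observation: D11 is never demanded by the output, so the edit triggers no recomputation at all.

First evaluation (everything demanded from the output):
  F8 = 9 * -1 = -9
  E3 = -9 + -1 = -10

Propagation after the edit:
  D11 feeds no computation that the output demands — nothing is marked dirty and nothing runs.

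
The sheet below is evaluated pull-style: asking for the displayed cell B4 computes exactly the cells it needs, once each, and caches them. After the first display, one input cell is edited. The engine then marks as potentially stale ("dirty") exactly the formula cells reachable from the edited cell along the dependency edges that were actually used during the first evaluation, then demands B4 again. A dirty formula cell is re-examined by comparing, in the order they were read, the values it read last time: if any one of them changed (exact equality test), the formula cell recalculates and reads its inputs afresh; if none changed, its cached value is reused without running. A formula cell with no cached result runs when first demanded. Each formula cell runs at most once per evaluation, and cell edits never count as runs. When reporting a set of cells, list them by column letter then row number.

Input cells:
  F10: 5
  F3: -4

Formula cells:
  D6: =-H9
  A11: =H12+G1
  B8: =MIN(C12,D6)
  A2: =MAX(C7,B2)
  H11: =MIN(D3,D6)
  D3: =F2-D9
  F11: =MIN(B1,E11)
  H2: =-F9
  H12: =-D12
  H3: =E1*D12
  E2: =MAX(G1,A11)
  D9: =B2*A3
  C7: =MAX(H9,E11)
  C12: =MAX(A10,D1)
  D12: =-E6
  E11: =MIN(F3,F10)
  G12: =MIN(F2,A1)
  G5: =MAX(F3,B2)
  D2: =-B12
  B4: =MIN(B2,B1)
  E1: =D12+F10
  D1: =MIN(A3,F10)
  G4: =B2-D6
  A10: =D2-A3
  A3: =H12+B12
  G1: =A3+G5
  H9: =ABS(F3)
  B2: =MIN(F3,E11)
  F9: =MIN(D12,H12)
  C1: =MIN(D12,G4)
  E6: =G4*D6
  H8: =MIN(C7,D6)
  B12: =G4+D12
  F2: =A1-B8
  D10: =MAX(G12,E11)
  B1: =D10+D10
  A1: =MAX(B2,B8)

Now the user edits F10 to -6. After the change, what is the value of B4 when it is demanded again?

First demand of the output computes:
  E11 = MIN(-4, 5) = -4
  B2 = MIN(-4, -4) = -4
  H9 = ABS(-4) = 4
  D6 = -(4) = -4
  G4 = -4 - -4 = 0
  E6 = 0 * -4 = 0
  D12 = -(0) = 0
  B12 = 0 + 0 = 0
  D2 = -(0) = 0
  H12 = -(0) = 0
  A3 = 0 + 0 = 0
  A10 = 0 - 0 = 0
  D1 = MIN(0, 5) = 0
  C12 = MAX(0, 0) = 0
  B8 = MIN(0, -4) = -4
  A1 = MAX(-4, -4) = -4
  F2 = -4 - -4 = 0
  G12 = MIN(0, -4) = -4
  D10 = MAX(-4, -4) = -4
  B1 = -4 + -4 = -8
  B4 = MIN(-4, -8) = -8

After the edit, cleaning proceeds:
  E11: a read changed (F10 5->-6) — executes, giving -6.
  B2: a read changed (E11 -4->-6) — executes, giving -6.
  G4: a read changed (B2 -4->-6) — executes, giving -2.
  E6: a read changed (G4 0->-2) — executes, giving 8.
  D12: a read changed (E6 0->8) — executes, giving -8.
  B12: a read changed (G4 0->-2; D12 0->-8) — executes, giving -10.
  D2: a read changed (B12 0->-10) — executes, giving 10.
  H12: a read changed (D12 0->-8) — executes, giving 8.
  A3: a read changed (H12 0->8; B12 0->-10) — executes, giving -2.
  A10: a read changed (D2 0->10; A3 0->-2) — executes, giving 12.
  D1: a read changed (A3 0->-2; F10 5->-6) — executes, giving -6.
  C12: a read changed (A10 0->12; D1 0->-6) — executes, giving 12.
  B8: a read changed (C12 0->12) — executes, giving -4 — identical to its old value.
  A1: a read changed (B2 -4->-6) — executes, giving -4 — identical to its old value.
  F2: dirty, but its reads are unchanged (A1 unchanged, B8 unchanged); cached 0 stands.
  G12: dirty, but its reads are unchanged (F2 unchanged, A1 unchanged); cached -4 stands.
  D10: a read changed (E11 -4->-6) — executes, giving -4 — identical to its old value.
  B1: dirty, but its reads are unchanged (D10 unchanged, D10 unchanged); cached -8 stands.
  B4: a read changed (B2 -4->-6) — executes, giving -8 — identical to its old value.

Note where the cutoff bites: F2 is checked, finds nothing changed, and keeps its cache.

Demanding B4 again yields -8.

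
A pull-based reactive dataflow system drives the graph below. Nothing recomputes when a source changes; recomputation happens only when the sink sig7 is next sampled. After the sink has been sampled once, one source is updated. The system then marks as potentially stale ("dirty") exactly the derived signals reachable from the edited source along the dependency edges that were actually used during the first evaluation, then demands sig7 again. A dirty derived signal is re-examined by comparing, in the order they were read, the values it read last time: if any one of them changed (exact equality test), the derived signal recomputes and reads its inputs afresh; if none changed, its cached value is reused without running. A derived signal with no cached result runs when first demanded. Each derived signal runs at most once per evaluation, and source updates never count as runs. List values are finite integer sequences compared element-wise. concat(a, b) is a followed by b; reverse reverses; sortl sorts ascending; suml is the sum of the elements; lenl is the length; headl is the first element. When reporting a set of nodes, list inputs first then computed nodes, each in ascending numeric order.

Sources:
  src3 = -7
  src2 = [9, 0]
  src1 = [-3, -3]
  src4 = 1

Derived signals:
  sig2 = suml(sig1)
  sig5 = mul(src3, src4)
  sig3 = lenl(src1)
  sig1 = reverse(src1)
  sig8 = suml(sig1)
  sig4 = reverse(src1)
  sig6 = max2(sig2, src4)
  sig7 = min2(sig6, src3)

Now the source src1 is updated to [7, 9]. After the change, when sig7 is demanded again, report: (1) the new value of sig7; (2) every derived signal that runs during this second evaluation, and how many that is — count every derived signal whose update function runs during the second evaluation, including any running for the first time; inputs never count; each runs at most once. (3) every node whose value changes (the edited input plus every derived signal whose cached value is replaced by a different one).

First evaluation (everything demanded from the output):
  sig1 = reverse([-3, -3]) = [-3, -3]
  sig2 = suml([-3, -3]) = -6
  sig6 = max2(-6, 1) = 1
  sig7 = min2(1, -7) = -7

Propagation after the edit:
  sig1: runs — src1 [-3, -3]->[7, 9]; result [9, 7].
  sig2: runs — sig1 [-3, -3]->[9, 7]; result 16.
  sig6: runs — sig2 -6->16; result 16.
  sig7: runs — sig6 1->16; result -7 (same value as before).

New value of sig7: -7.
Derived signals that run: sig1, sig2, sig6, sig7 — 4 in total.
Values that change: src1, sig1, sig2, sig6.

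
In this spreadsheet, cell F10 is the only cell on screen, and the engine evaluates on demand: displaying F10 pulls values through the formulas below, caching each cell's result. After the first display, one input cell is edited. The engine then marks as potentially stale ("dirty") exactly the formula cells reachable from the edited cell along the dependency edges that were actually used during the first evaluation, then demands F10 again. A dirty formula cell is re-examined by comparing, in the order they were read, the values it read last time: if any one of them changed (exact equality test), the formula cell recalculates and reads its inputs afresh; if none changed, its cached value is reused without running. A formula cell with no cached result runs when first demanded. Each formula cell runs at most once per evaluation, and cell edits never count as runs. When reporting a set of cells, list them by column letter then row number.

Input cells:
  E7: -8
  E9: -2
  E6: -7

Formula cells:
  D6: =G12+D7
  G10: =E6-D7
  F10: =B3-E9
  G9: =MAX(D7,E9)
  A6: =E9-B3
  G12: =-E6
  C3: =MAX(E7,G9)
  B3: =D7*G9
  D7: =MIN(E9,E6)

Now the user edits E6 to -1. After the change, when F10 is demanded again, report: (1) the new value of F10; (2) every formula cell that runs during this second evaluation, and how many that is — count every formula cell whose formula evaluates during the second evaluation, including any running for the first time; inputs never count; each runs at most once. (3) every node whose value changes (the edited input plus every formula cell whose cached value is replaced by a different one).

F10 now evaluates to 6.
Run set: B3, D7, F10, G9 (4 run).
Changed values: B3, D7, E6, F10.

Initial pass — values computed on the first demand:
  D7 = MIN(-2, -7) = -7
  G9 = MAX(-7, -2) = -2
  B3 = -7 * -2 = 14
  F10 = 14 - -2 = 16

Second demand — change propagation:
  D7: re-runs because E6 -7->-1; new result -2.
  G9: re-runs because D7 -7->-2; new result -2 (unchanged).
  B3: re-runs because D7 -7->-2; new result 4.
  F10: re-runs because B3 14->4; new result 6.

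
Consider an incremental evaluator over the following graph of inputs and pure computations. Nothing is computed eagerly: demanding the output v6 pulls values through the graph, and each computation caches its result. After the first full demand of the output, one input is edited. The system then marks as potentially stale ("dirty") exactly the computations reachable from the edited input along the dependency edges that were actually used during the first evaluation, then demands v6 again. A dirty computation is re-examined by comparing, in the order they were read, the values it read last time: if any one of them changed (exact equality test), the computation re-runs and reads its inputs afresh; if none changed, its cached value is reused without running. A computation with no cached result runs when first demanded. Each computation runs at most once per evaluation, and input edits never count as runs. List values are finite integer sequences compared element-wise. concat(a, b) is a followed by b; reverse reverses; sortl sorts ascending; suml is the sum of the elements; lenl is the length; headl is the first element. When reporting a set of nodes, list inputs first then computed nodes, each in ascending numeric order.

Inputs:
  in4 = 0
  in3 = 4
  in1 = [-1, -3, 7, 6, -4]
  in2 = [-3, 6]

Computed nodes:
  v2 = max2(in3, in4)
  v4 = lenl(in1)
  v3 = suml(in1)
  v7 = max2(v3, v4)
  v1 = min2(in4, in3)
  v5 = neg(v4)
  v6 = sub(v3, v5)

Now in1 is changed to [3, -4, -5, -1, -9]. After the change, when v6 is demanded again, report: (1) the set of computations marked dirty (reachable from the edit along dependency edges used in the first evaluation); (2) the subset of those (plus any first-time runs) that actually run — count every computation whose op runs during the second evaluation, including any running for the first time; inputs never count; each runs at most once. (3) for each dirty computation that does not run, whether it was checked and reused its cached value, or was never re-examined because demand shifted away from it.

Dirty set: v3, v4, v5, v6.
Run set: v3, v4, v6 (3 run).
Re-examined without running (cache reused): v5.
The important point: at v5 every value read last time is unchanged, so the dirty flag clears without a run.

Initial pass — values computed on the first demand:
  v3 = suml([-1, -3, 7, 6, -4]) = 5
  v4 = lenl([-1, -3, 7, 6, -4]) = 5
  v5 = neg(5) = -5
  v6 = sub(5, -5) = 10

Second demand — change propagation:
  v3: re-runs because in1 [-1, -3, 7, 6, -4]->[3, -4, -5, -1, -9]; new result -16.
  v4: re-runs because in1 [-1, -3, 7, 6, -4]->[3, -4, -5, -1, -9]; new result 5 (unchanged).
  v5: re-examined; everything it read last time is the same (v4 unchanged) — cache -5 kept, no run.
  v6: re-runs because v3 5->-16; new result -11.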